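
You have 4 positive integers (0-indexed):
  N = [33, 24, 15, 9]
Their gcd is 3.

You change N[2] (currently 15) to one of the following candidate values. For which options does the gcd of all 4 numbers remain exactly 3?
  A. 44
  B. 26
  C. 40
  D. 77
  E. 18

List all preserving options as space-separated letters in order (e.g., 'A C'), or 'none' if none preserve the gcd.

Answer: E

Derivation:
Old gcd = 3; gcd of others (without N[2]) = 3
New gcd for candidate v: gcd(3, v). Preserves old gcd iff gcd(3, v) = 3.
  Option A: v=44, gcd(3,44)=1 -> changes
  Option B: v=26, gcd(3,26)=1 -> changes
  Option C: v=40, gcd(3,40)=1 -> changes
  Option D: v=77, gcd(3,77)=1 -> changes
  Option E: v=18, gcd(3,18)=3 -> preserves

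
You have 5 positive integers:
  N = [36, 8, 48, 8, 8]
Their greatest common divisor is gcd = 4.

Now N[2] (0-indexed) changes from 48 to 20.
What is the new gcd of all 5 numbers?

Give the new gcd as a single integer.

Answer: 4

Derivation:
Numbers: [36, 8, 48, 8, 8], gcd = 4
Change: index 2, 48 -> 20
gcd of the OTHER numbers (without index 2): gcd([36, 8, 8, 8]) = 4
New gcd = gcd(g_others, new_val) = gcd(4, 20) = 4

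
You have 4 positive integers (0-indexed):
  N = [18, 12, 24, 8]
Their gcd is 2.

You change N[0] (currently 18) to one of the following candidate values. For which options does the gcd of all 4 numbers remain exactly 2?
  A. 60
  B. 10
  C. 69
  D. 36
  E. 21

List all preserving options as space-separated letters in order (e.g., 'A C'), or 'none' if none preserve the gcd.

Answer: B

Derivation:
Old gcd = 2; gcd of others (without N[0]) = 4
New gcd for candidate v: gcd(4, v). Preserves old gcd iff gcd(4, v) = 2.
  Option A: v=60, gcd(4,60)=4 -> changes
  Option B: v=10, gcd(4,10)=2 -> preserves
  Option C: v=69, gcd(4,69)=1 -> changes
  Option D: v=36, gcd(4,36)=4 -> changes
  Option E: v=21, gcd(4,21)=1 -> changes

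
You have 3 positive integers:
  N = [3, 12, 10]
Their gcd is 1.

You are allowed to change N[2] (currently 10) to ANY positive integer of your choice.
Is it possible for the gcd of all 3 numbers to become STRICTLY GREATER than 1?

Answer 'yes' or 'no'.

Answer: yes

Derivation:
Current gcd = 1
gcd of all OTHER numbers (without N[2]=10): gcd([3, 12]) = 3
The new gcd after any change is gcd(3, new_value).
This can be at most 3.
Since 3 > old gcd 1, the gcd CAN increase (e.g., set N[2] = 3).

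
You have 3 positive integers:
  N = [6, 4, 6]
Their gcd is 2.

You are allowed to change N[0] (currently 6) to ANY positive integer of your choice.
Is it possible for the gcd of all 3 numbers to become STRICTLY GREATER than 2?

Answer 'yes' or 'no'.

Current gcd = 2
gcd of all OTHER numbers (without N[0]=6): gcd([4, 6]) = 2
The new gcd after any change is gcd(2, new_value).
This can be at most 2.
Since 2 = old gcd 2, the gcd can only stay the same or decrease.

Answer: no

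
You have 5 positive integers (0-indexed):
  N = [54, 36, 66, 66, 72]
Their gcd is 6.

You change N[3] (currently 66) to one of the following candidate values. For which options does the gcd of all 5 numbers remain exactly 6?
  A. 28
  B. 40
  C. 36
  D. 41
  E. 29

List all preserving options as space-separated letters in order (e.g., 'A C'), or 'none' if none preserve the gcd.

Answer: C

Derivation:
Old gcd = 6; gcd of others (without N[3]) = 6
New gcd for candidate v: gcd(6, v). Preserves old gcd iff gcd(6, v) = 6.
  Option A: v=28, gcd(6,28)=2 -> changes
  Option B: v=40, gcd(6,40)=2 -> changes
  Option C: v=36, gcd(6,36)=6 -> preserves
  Option D: v=41, gcd(6,41)=1 -> changes
  Option E: v=29, gcd(6,29)=1 -> changes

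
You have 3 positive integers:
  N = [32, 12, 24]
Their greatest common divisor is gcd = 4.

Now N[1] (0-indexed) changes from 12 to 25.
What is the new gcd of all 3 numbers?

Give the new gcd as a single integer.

Numbers: [32, 12, 24], gcd = 4
Change: index 1, 12 -> 25
gcd of the OTHER numbers (without index 1): gcd([32, 24]) = 8
New gcd = gcd(g_others, new_val) = gcd(8, 25) = 1

Answer: 1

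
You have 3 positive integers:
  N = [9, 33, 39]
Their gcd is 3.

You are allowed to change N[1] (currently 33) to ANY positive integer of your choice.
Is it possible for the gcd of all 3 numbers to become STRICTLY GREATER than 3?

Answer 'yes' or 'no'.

Answer: no

Derivation:
Current gcd = 3
gcd of all OTHER numbers (without N[1]=33): gcd([9, 39]) = 3
The new gcd after any change is gcd(3, new_value).
This can be at most 3.
Since 3 = old gcd 3, the gcd can only stay the same or decrease.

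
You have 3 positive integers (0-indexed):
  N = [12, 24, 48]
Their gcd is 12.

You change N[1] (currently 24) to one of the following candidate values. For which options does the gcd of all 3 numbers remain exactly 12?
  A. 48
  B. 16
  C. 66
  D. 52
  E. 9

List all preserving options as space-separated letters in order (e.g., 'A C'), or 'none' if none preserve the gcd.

Old gcd = 12; gcd of others (without N[1]) = 12
New gcd for candidate v: gcd(12, v). Preserves old gcd iff gcd(12, v) = 12.
  Option A: v=48, gcd(12,48)=12 -> preserves
  Option B: v=16, gcd(12,16)=4 -> changes
  Option C: v=66, gcd(12,66)=6 -> changes
  Option D: v=52, gcd(12,52)=4 -> changes
  Option E: v=9, gcd(12,9)=3 -> changes

Answer: A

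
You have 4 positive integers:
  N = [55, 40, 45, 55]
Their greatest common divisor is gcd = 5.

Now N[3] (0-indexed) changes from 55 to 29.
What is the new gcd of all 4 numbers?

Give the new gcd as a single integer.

Numbers: [55, 40, 45, 55], gcd = 5
Change: index 3, 55 -> 29
gcd of the OTHER numbers (without index 3): gcd([55, 40, 45]) = 5
New gcd = gcd(g_others, new_val) = gcd(5, 29) = 1

Answer: 1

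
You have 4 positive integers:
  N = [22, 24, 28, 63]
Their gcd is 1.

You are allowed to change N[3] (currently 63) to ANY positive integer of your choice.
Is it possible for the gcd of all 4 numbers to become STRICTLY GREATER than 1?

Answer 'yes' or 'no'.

Answer: yes

Derivation:
Current gcd = 1
gcd of all OTHER numbers (without N[3]=63): gcd([22, 24, 28]) = 2
The new gcd after any change is gcd(2, new_value).
This can be at most 2.
Since 2 > old gcd 1, the gcd CAN increase (e.g., set N[3] = 2).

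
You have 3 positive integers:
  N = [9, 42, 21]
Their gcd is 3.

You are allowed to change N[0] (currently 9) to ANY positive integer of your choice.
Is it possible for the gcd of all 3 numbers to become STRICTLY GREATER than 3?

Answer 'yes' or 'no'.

Current gcd = 3
gcd of all OTHER numbers (without N[0]=9): gcd([42, 21]) = 21
The new gcd after any change is gcd(21, new_value).
This can be at most 21.
Since 21 > old gcd 3, the gcd CAN increase (e.g., set N[0] = 21).

Answer: yes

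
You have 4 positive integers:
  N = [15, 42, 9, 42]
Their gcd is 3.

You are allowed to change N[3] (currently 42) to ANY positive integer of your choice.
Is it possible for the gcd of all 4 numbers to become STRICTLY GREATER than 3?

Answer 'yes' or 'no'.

Current gcd = 3
gcd of all OTHER numbers (without N[3]=42): gcd([15, 42, 9]) = 3
The new gcd after any change is gcd(3, new_value).
This can be at most 3.
Since 3 = old gcd 3, the gcd can only stay the same or decrease.

Answer: no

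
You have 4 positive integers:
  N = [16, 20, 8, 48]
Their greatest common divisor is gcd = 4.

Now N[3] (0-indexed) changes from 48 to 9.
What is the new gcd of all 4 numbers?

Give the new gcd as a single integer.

Numbers: [16, 20, 8, 48], gcd = 4
Change: index 3, 48 -> 9
gcd of the OTHER numbers (without index 3): gcd([16, 20, 8]) = 4
New gcd = gcd(g_others, new_val) = gcd(4, 9) = 1

Answer: 1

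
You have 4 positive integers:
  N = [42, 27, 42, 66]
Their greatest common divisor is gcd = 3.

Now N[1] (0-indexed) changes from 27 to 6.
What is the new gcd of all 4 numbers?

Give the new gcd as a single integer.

Numbers: [42, 27, 42, 66], gcd = 3
Change: index 1, 27 -> 6
gcd of the OTHER numbers (without index 1): gcd([42, 42, 66]) = 6
New gcd = gcd(g_others, new_val) = gcd(6, 6) = 6

Answer: 6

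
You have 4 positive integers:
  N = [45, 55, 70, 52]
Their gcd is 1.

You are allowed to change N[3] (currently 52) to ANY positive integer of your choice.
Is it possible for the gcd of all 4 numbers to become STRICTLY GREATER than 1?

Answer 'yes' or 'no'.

Current gcd = 1
gcd of all OTHER numbers (without N[3]=52): gcd([45, 55, 70]) = 5
The new gcd after any change is gcd(5, new_value).
This can be at most 5.
Since 5 > old gcd 1, the gcd CAN increase (e.g., set N[3] = 5).

Answer: yes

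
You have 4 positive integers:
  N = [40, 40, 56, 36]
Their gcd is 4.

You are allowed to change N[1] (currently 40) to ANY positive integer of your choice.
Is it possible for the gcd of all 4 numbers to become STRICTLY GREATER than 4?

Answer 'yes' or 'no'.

Current gcd = 4
gcd of all OTHER numbers (without N[1]=40): gcd([40, 56, 36]) = 4
The new gcd after any change is gcd(4, new_value).
This can be at most 4.
Since 4 = old gcd 4, the gcd can only stay the same or decrease.

Answer: no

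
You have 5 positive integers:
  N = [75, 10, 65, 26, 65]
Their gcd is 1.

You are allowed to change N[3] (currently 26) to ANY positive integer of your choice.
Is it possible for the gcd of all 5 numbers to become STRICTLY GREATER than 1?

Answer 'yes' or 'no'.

Answer: yes

Derivation:
Current gcd = 1
gcd of all OTHER numbers (without N[3]=26): gcd([75, 10, 65, 65]) = 5
The new gcd after any change is gcd(5, new_value).
This can be at most 5.
Since 5 > old gcd 1, the gcd CAN increase (e.g., set N[3] = 5).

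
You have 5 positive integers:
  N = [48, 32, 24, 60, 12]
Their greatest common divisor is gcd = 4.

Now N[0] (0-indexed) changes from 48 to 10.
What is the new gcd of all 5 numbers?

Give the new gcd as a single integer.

Answer: 2

Derivation:
Numbers: [48, 32, 24, 60, 12], gcd = 4
Change: index 0, 48 -> 10
gcd of the OTHER numbers (without index 0): gcd([32, 24, 60, 12]) = 4
New gcd = gcd(g_others, new_val) = gcd(4, 10) = 2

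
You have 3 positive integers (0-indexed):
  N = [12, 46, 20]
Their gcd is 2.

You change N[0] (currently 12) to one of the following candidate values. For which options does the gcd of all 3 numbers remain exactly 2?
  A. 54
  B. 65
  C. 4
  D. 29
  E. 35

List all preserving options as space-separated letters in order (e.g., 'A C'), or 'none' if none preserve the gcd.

Old gcd = 2; gcd of others (without N[0]) = 2
New gcd for candidate v: gcd(2, v). Preserves old gcd iff gcd(2, v) = 2.
  Option A: v=54, gcd(2,54)=2 -> preserves
  Option B: v=65, gcd(2,65)=1 -> changes
  Option C: v=4, gcd(2,4)=2 -> preserves
  Option D: v=29, gcd(2,29)=1 -> changes
  Option E: v=35, gcd(2,35)=1 -> changes

Answer: A C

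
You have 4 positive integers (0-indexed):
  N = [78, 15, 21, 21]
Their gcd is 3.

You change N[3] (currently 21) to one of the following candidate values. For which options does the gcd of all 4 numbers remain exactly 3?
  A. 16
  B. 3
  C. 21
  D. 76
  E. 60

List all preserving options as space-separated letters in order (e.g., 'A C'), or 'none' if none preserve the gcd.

Old gcd = 3; gcd of others (without N[3]) = 3
New gcd for candidate v: gcd(3, v). Preserves old gcd iff gcd(3, v) = 3.
  Option A: v=16, gcd(3,16)=1 -> changes
  Option B: v=3, gcd(3,3)=3 -> preserves
  Option C: v=21, gcd(3,21)=3 -> preserves
  Option D: v=76, gcd(3,76)=1 -> changes
  Option E: v=60, gcd(3,60)=3 -> preserves

Answer: B C E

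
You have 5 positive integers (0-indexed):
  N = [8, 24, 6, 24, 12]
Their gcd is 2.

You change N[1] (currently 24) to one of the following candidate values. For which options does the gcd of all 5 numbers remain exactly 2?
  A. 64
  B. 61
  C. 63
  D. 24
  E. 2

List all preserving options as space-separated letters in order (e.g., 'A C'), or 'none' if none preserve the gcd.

Answer: A D E

Derivation:
Old gcd = 2; gcd of others (without N[1]) = 2
New gcd for candidate v: gcd(2, v). Preserves old gcd iff gcd(2, v) = 2.
  Option A: v=64, gcd(2,64)=2 -> preserves
  Option B: v=61, gcd(2,61)=1 -> changes
  Option C: v=63, gcd(2,63)=1 -> changes
  Option D: v=24, gcd(2,24)=2 -> preserves
  Option E: v=2, gcd(2,2)=2 -> preserves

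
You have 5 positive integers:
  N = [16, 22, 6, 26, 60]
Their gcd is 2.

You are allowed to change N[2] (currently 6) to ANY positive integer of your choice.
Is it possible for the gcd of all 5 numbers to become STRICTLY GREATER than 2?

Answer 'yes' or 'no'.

Current gcd = 2
gcd of all OTHER numbers (without N[2]=6): gcd([16, 22, 26, 60]) = 2
The new gcd after any change is gcd(2, new_value).
This can be at most 2.
Since 2 = old gcd 2, the gcd can only stay the same or decrease.

Answer: no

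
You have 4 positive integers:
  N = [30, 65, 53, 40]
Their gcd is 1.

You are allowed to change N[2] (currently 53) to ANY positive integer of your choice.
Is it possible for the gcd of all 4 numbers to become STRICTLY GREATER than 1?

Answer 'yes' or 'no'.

Current gcd = 1
gcd of all OTHER numbers (without N[2]=53): gcd([30, 65, 40]) = 5
The new gcd after any change is gcd(5, new_value).
This can be at most 5.
Since 5 > old gcd 1, the gcd CAN increase (e.g., set N[2] = 5).

Answer: yes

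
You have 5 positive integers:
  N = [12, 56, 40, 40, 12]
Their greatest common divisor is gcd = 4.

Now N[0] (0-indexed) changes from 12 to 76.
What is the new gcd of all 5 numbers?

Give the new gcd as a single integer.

Numbers: [12, 56, 40, 40, 12], gcd = 4
Change: index 0, 12 -> 76
gcd of the OTHER numbers (without index 0): gcd([56, 40, 40, 12]) = 4
New gcd = gcd(g_others, new_val) = gcd(4, 76) = 4

Answer: 4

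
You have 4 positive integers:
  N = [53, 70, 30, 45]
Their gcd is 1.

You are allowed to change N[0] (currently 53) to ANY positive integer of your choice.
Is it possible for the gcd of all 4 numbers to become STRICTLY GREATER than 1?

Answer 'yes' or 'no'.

Answer: yes

Derivation:
Current gcd = 1
gcd of all OTHER numbers (without N[0]=53): gcd([70, 30, 45]) = 5
The new gcd after any change is gcd(5, new_value).
This can be at most 5.
Since 5 > old gcd 1, the gcd CAN increase (e.g., set N[0] = 5).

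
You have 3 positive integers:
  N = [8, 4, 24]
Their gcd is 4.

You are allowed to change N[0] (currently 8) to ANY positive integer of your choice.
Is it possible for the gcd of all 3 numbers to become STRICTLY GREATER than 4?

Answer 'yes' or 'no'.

Answer: no

Derivation:
Current gcd = 4
gcd of all OTHER numbers (without N[0]=8): gcd([4, 24]) = 4
The new gcd after any change is gcd(4, new_value).
This can be at most 4.
Since 4 = old gcd 4, the gcd can only stay the same or decrease.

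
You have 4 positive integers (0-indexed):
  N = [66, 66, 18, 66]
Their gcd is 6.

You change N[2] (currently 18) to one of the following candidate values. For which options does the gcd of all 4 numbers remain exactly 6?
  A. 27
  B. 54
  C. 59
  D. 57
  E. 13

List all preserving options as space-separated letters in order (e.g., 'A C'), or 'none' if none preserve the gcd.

Answer: B

Derivation:
Old gcd = 6; gcd of others (without N[2]) = 66
New gcd for candidate v: gcd(66, v). Preserves old gcd iff gcd(66, v) = 6.
  Option A: v=27, gcd(66,27)=3 -> changes
  Option B: v=54, gcd(66,54)=6 -> preserves
  Option C: v=59, gcd(66,59)=1 -> changes
  Option D: v=57, gcd(66,57)=3 -> changes
  Option E: v=13, gcd(66,13)=1 -> changes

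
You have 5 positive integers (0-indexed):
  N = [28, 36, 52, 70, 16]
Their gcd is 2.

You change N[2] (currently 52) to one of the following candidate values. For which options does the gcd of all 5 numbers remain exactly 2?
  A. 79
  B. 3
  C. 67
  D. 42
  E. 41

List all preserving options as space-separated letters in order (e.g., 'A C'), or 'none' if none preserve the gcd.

Answer: D

Derivation:
Old gcd = 2; gcd of others (without N[2]) = 2
New gcd for candidate v: gcd(2, v). Preserves old gcd iff gcd(2, v) = 2.
  Option A: v=79, gcd(2,79)=1 -> changes
  Option B: v=3, gcd(2,3)=1 -> changes
  Option C: v=67, gcd(2,67)=1 -> changes
  Option D: v=42, gcd(2,42)=2 -> preserves
  Option E: v=41, gcd(2,41)=1 -> changes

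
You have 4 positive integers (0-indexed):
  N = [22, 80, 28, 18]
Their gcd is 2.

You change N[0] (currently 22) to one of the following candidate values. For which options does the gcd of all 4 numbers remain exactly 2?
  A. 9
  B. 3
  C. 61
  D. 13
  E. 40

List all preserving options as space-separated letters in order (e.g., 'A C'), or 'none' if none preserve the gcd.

Old gcd = 2; gcd of others (without N[0]) = 2
New gcd for candidate v: gcd(2, v). Preserves old gcd iff gcd(2, v) = 2.
  Option A: v=9, gcd(2,9)=1 -> changes
  Option B: v=3, gcd(2,3)=1 -> changes
  Option C: v=61, gcd(2,61)=1 -> changes
  Option D: v=13, gcd(2,13)=1 -> changes
  Option E: v=40, gcd(2,40)=2 -> preserves

Answer: E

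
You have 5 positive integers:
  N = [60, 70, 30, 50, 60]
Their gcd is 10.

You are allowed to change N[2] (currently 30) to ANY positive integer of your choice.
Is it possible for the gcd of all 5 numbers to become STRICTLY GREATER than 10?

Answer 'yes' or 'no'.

Answer: no

Derivation:
Current gcd = 10
gcd of all OTHER numbers (without N[2]=30): gcd([60, 70, 50, 60]) = 10
The new gcd after any change is gcd(10, new_value).
This can be at most 10.
Since 10 = old gcd 10, the gcd can only stay the same or decrease.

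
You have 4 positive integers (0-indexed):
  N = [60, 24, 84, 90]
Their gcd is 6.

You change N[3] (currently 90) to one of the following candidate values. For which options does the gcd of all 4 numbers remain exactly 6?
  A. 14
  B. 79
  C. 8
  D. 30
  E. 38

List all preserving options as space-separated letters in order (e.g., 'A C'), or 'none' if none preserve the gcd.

Answer: D

Derivation:
Old gcd = 6; gcd of others (without N[3]) = 12
New gcd for candidate v: gcd(12, v). Preserves old gcd iff gcd(12, v) = 6.
  Option A: v=14, gcd(12,14)=2 -> changes
  Option B: v=79, gcd(12,79)=1 -> changes
  Option C: v=8, gcd(12,8)=4 -> changes
  Option D: v=30, gcd(12,30)=6 -> preserves
  Option E: v=38, gcd(12,38)=2 -> changes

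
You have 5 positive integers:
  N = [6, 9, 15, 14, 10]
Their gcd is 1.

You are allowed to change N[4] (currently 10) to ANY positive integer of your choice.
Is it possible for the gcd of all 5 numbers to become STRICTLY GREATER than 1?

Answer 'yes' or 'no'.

Current gcd = 1
gcd of all OTHER numbers (without N[4]=10): gcd([6, 9, 15, 14]) = 1
The new gcd after any change is gcd(1, new_value).
This can be at most 1.
Since 1 = old gcd 1, the gcd can only stay the same or decrease.

Answer: no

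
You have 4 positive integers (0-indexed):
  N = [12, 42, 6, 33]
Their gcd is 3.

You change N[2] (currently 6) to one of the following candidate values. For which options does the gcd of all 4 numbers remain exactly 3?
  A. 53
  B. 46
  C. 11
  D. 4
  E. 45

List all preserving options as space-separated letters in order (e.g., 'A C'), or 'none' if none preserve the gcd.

Old gcd = 3; gcd of others (without N[2]) = 3
New gcd for candidate v: gcd(3, v). Preserves old gcd iff gcd(3, v) = 3.
  Option A: v=53, gcd(3,53)=1 -> changes
  Option B: v=46, gcd(3,46)=1 -> changes
  Option C: v=11, gcd(3,11)=1 -> changes
  Option D: v=4, gcd(3,4)=1 -> changes
  Option E: v=45, gcd(3,45)=3 -> preserves

Answer: E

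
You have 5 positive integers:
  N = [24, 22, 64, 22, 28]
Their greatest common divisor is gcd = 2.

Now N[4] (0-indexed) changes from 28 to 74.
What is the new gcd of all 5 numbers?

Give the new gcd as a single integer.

Numbers: [24, 22, 64, 22, 28], gcd = 2
Change: index 4, 28 -> 74
gcd of the OTHER numbers (without index 4): gcd([24, 22, 64, 22]) = 2
New gcd = gcd(g_others, new_val) = gcd(2, 74) = 2

Answer: 2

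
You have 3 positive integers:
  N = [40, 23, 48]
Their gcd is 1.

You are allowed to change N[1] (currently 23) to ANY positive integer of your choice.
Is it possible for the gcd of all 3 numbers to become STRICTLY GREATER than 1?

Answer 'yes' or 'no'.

Current gcd = 1
gcd of all OTHER numbers (without N[1]=23): gcd([40, 48]) = 8
The new gcd after any change is gcd(8, new_value).
This can be at most 8.
Since 8 > old gcd 1, the gcd CAN increase (e.g., set N[1] = 8).

Answer: yes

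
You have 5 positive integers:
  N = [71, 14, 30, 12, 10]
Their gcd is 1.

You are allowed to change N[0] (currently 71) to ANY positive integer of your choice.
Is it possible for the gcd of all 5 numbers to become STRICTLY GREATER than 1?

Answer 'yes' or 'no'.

Current gcd = 1
gcd of all OTHER numbers (without N[0]=71): gcd([14, 30, 12, 10]) = 2
The new gcd after any change is gcd(2, new_value).
This can be at most 2.
Since 2 > old gcd 1, the gcd CAN increase (e.g., set N[0] = 2).

Answer: yes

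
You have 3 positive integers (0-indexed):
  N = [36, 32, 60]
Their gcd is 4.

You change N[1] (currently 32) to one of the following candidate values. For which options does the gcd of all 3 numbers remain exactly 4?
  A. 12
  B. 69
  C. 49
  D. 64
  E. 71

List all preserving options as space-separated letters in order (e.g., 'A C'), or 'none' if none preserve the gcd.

Old gcd = 4; gcd of others (without N[1]) = 12
New gcd for candidate v: gcd(12, v). Preserves old gcd iff gcd(12, v) = 4.
  Option A: v=12, gcd(12,12)=12 -> changes
  Option B: v=69, gcd(12,69)=3 -> changes
  Option C: v=49, gcd(12,49)=1 -> changes
  Option D: v=64, gcd(12,64)=4 -> preserves
  Option E: v=71, gcd(12,71)=1 -> changes

Answer: D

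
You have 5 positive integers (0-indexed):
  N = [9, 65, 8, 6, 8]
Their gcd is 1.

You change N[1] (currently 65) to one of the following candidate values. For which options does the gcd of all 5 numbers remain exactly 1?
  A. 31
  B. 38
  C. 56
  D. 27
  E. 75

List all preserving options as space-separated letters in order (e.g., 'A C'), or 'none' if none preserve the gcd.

Answer: A B C D E

Derivation:
Old gcd = 1; gcd of others (without N[1]) = 1
New gcd for candidate v: gcd(1, v). Preserves old gcd iff gcd(1, v) = 1.
  Option A: v=31, gcd(1,31)=1 -> preserves
  Option B: v=38, gcd(1,38)=1 -> preserves
  Option C: v=56, gcd(1,56)=1 -> preserves
  Option D: v=27, gcd(1,27)=1 -> preserves
  Option E: v=75, gcd(1,75)=1 -> preserves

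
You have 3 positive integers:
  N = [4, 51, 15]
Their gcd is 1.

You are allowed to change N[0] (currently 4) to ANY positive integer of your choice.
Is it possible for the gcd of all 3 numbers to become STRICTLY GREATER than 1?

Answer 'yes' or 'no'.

Current gcd = 1
gcd of all OTHER numbers (without N[0]=4): gcd([51, 15]) = 3
The new gcd after any change is gcd(3, new_value).
This can be at most 3.
Since 3 > old gcd 1, the gcd CAN increase (e.g., set N[0] = 3).

Answer: yes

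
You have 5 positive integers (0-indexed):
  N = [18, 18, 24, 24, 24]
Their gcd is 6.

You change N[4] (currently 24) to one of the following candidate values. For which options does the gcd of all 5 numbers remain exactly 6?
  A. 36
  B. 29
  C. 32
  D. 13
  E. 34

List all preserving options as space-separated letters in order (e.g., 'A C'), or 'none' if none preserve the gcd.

Old gcd = 6; gcd of others (without N[4]) = 6
New gcd for candidate v: gcd(6, v). Preserves old gcd iff gcd(6, v) = 6.
  Option A: v=36, gcd(6,36)=6 -> preserves
  Option B: v=29, gcd(6,29)=1 -> changes
  Option C: v=32, gcd(6,32)=2 -> changes
  Option D: v=13, gcd(6,13)=1 -> changes
  Option E: v=34, gcd(6,34)=2 -> changes

Answer: A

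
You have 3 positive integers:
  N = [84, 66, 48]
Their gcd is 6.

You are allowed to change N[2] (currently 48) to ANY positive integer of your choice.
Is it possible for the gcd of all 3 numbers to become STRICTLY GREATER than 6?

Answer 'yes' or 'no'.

Answer: no

Derivation:
Current gcd = 6
gcd of all OTHER numbers (without N[2]=48): gcd([84, 66]) = 6
The new gcd after any change is gcd(6, new_value).
This can be at most 6.
Since 6 = old gcd 6, the gcd can only stay the same or decrease.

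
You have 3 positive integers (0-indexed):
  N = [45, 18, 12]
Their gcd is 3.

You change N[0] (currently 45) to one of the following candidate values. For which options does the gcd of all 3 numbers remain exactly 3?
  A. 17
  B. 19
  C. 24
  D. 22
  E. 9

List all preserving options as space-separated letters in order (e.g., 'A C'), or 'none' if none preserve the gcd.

Answer: E

Derivation:
Old gcd = 3; gcd of others (without N[0]) = 6
New gcd for candidate v: gcd(6, v). Preserves old gcd iff gcd(6, v) = 3.
  Option A: v=17, gcd(6,17)=1 -> changes
  Option B: v=19, gcd(6,19)=1 -> changes
  Option C: v=24, gcd(6,24)=6 -> changes
  Option D: v=22, gcd(6,22)=2 -> changes
  Option E: v=9, gcd(6,9)=3 -> preserves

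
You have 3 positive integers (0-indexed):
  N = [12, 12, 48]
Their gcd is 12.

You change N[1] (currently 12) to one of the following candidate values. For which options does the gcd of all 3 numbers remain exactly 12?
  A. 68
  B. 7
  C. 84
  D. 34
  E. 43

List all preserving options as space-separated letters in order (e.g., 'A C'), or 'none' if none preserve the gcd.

Answer: C

Derivation:
Old gcd = 12; gcd of others (without N[1]) = 12
New gcd for candidate v: gcd(12, v). Preserves old gcd iff gcd(12, v) = 12.
  Option A: v=68, gcd(12,68)=4 -> changes
  Option B: v=7, gcd(12,7)=1 -> changes
  Option C: v=84, gcd(12,84)=12 -> preserves
  Option D: v=34, gcd(12,34)=2 -> changes
  Option E: v=43, gcd(12,43)=1 -> changes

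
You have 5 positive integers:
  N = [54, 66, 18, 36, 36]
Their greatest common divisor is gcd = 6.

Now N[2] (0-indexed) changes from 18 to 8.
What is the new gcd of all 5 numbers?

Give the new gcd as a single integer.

Answer: 2

Derivation:
Numbers: [54, 66, 18, 36, 36], gcd = 6
Change: index 2, 18 -> 8
gcd of the OTHER numbers (without index 2): gcd([54, 66, 36, 36]) = 6
New gcd = gcd(g_others, new_val) = gcd(6, 8) = 2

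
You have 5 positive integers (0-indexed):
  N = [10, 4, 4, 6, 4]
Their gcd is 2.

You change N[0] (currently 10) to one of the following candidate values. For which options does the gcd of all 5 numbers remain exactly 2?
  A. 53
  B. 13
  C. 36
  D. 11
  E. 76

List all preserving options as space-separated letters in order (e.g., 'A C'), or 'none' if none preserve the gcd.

Old gcd = 2; gcd of others (without N[0]) = 2
New gcd for candidate v: gcd(2, v). Preserves old gcd iff gcd(2, v) = 2.
  Option A: v=53, gcd(2,53)=1 -> changes
  Option B: v=13, gcd(2,13)=1 -> changes
  Option C: v=36, gcd(2,36)=2 -> preserves
  Option D: v=11, gcd(2,11)=1 -> changes
  Option E: v=76, gcd(2,76)=2 -> preserves

Answer: C E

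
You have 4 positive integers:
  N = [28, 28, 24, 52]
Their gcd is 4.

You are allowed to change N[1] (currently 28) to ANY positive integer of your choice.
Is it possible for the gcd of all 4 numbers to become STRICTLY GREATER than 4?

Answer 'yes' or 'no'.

Current gcd = 4
gcd of all OTHER numbers (without N[1]=28): gcd([28, 24, 52]) = 4
The new gcd after any change is gcd(4, new_value).
This can be at most 4.
Since 4 = old gcd 4, the gcd can only stay the same or decrease.

Answer: no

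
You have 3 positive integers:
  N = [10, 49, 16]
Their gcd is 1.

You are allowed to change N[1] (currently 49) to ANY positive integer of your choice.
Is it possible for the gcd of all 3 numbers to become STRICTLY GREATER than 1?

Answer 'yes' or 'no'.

Answer: yes

Derivation:
Current gcd = 1
gcd of all OTHER numbers (without N[1]=49): gcd([10, 16]) = 2
The new gcd after any change is gcd(2, new_value).
This can be at most 2.
Since 2 > old gcd 1, the gcd CAN increase (e.g., set N[1] = 2).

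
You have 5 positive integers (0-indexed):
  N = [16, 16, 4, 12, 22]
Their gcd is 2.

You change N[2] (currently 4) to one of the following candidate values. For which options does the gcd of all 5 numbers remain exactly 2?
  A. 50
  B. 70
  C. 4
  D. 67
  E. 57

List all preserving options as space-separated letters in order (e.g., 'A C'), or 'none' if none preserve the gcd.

Old gcd = 2; gcd of others (without N[2]) = 2
New gcd for candidate v: gcd(2, v). Preserves old gcd iff gcd(2, v) = 2.
  Option A: v=50, gcd(2,50)=2 -> preserves
  Option B: v=70, gcd(2,70)=2 -> preserves
  Option C: v=4, gcd(2,4)=2 -> preserves
  Option D: v=67, gcd(2,67)=1 -> changes
  Option E: v=57, gcd(2,57)=1 -> changes

Answer: A B C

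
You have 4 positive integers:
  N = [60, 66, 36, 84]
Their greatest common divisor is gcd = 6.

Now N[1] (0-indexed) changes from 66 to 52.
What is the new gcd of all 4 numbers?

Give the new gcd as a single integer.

Answer: 4

Derivation:
Numbers: [60, 66, 36, 84], gcd = 6
Change: index 1, 66 -> 52
gcd of the OTHER numbers (without index 1): gcd([60, 36, 84]) = 12
New gcd = gcd(g_others, new_val) = gcd(12, 52) = 4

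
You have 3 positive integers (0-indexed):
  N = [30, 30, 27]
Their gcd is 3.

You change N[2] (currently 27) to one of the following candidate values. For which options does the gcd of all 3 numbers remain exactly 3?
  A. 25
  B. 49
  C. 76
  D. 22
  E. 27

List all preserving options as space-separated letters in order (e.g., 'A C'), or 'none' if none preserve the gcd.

Answer: E

Derivation:
Old gcd = 3; gcd of others (without N[2]) = 30
New gcd for candidate v: gcd(30, v). Preserves old gcd iff gcd(30, v) = 3.
  Option A: v=25, gcd(30,25)=5 -> changes
  Option B: v=49, gcd(30,49)=1 -> changes
  Option C: v=76, gcd(30,76)=2 -> changes
  Option D: v=22, gcd(30,22)=2 -> changes
  Option E: v=27, gcd(30,27)=3 -> preserves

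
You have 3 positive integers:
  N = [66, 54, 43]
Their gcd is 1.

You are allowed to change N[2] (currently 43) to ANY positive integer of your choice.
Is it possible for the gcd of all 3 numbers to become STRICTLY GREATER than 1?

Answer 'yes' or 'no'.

Current gcd = 1
gcd of all OTHER numbers (without N[2]=43): gcd([66, 54]) = 6
The new gcd after any change is gcd(6, new_value).
This can be at most 6.
Since 6 > old gcd 1, the gcd CAN increase (e.g., set N[2] = 6).

Answer: yes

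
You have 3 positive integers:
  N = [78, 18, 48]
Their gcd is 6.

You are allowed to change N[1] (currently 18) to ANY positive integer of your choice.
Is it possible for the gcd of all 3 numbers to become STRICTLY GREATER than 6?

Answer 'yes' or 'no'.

Answer: no

Derivation:
Current gcd = 6
gcd of all OTHER numbers (without N[1]=18): gcd([78, 48]) = 6
The new gcd after any change is gcd(6, new_value).
This can be at most 6.
Since 6 = old gcd 6, the gcd can only stay the same or decrease.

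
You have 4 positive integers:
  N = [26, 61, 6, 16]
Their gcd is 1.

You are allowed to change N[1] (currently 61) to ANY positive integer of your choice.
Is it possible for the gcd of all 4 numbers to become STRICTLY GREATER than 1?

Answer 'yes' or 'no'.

Current gcd = 1
gcd of all OTHER numbers (without N[1]=61): gcd([26, 6, 16]) = 2
The new gcd after any change is gcd(2, new_value).
This can be at most 2.
Since 2 > old gcd 1, the gcd CAN increase (e.g., set N[1] = 2).

Answer: yes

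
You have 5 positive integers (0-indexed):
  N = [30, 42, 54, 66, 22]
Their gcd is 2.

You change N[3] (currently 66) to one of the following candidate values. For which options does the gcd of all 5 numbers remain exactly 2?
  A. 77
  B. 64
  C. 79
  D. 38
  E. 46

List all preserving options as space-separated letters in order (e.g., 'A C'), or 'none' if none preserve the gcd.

Old gcd = 2; gcd of others (without N[3]) = 2
New gcd for candidate v: gcd(2, v). Preserves old gcd iff gcd(2, v) = 2.
  Option A: v=77, gcd(2,77)=1 -> changes
  Option B: v=64, gcd(2,64)=2 -> preserves
  Option C: v=79, gcd(2,79)=1 -> changes
  Option D: v=38, gcd(2,38)=2 -> preserves
  Option E: v=46, gcd(2,46)=2 -> preserves

Answer: B D E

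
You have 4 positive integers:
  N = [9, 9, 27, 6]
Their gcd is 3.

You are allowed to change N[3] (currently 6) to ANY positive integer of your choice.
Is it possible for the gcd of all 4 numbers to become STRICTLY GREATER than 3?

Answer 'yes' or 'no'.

Current gcd = 3
gcd of all OTHER numbers (without N[3]=6): gcd([9, 9, 27]) = 9
The new gcd after any change is gcd(9, new_value).
This can be at most 9.
Since 9 > old gcd 3, the gcd CAN increase (e.g., set N[3] = 9).

Answer: yes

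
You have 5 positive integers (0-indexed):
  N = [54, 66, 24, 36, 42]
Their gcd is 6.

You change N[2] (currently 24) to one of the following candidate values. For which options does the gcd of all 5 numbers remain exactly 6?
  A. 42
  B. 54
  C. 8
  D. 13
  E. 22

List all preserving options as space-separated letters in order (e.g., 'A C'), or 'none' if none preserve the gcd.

Old gcd = 6; gcd of others (without N[2]) = 6
New gcd for candidate v: gcd(6, v). Preserves old gcd iff gcd(6, v) = 6.
  Option A: v=42, gcd(6,42)=6 -> preserves
  Option B: v=54, gcd(6,54)=6 -> preserves
  Option C: v=8, gcd(6,8)=2 -> changes
  Option D: v=13, gcd(6,13)=1 -> changes
  Option E: v=22, gcd(6,22)=2 -> changes

Answer: A B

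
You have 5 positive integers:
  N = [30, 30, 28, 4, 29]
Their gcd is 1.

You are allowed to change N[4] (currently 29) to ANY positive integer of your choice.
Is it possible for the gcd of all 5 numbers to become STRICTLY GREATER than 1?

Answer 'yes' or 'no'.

Current gcd = 1
gcd of all OTHER numbers (without N[4]=29): gcd([30, 30, 28, 4]) = 2
The new gcd after any change is gcd(2, new_value).
This can be at most 2.
Since 2 > old gcd 1, the gcd CAN increase (e.g., set N[4] = 2).

Answer: yes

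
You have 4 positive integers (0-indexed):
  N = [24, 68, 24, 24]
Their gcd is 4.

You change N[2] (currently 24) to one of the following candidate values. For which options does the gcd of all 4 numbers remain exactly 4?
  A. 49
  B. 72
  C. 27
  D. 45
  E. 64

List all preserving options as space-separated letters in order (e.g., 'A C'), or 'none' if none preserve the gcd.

Answer: B E

Derivation:
Old gcd = 4; gcd of others (without N[2]) = 4
New gcd for candidate v: gcd(4, v). Preserves old gcd iff gcd(4, v) = 4.
  Option A: v=49, gcd(4,49)=1 -> changes
  Option B: v=72, gcd(4,72)=4 -> preserves
  Option C: v=27, gcd(4,27)=1 -> changes
  Option D: v=45, gcd(4,45)=1 -> changes
  Option E: v=64, gcd(4,64)=4 -> preserves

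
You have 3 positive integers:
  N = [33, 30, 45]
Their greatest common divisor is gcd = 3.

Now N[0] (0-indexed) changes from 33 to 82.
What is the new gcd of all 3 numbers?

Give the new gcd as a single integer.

Numbers: [33, 30, 45], gcd = 3
Change: index 0, 33 -> 82
gcd of the OTHER numbers (without index 0): gcd([30, 45]) = 15
New gcd = gcd(g_others, new_val) = gcd(15, 82) = 1

Answer: 1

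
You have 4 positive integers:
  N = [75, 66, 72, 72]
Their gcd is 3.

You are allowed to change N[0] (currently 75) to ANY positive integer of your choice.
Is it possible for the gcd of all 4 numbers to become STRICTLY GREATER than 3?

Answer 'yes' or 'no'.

Answer: yes

Derivation:
Current gcd = 3
gcd of all OTHER numbers (without N[0]=75): gcd([66, 72, 72]) = 6
The new gcd after any change is gcd(6, new_value).
This can be at most 6.
Since 6 > old gcd 3, the gcd CAN increase (e.g., set N[0] = 6).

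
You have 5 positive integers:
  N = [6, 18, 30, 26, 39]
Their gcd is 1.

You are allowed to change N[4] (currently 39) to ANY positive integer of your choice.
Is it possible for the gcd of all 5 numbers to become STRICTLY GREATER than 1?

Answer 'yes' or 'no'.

Current gcd = 1
gcd of all OTHER numbers (without N[4]=39): gcd([6, 18, 30, 26]) = 2
The new gcd after any change is gcd(2, new_value).
This can be at most 2.
Since 2 > old gcd 1, the gcd CAN increase (e.g., set N[4] = 2).

Answer: yes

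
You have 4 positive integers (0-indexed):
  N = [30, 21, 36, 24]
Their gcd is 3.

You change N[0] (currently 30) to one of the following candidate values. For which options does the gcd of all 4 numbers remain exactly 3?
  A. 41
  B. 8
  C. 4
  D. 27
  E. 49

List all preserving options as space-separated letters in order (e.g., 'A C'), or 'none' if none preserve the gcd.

Old gcd = 3; gcd of others (without N[0]) = 3
New gcd for candidate v: gcd(3, v). Preserves old gcd iff gcd(3, v) = 3.
  Option A: v=41, gcd(3,41)=1 -> changes
  Option B: v=8, gcd(3,8)=1 -> changes
  Option C: v=4, gcd(3,4)=1 -> changes
  Option D: v=27, gcd(3,27)=3 -> preserves
  Option E: v=49, gcd(3,49)=1 -> changes

Answer: D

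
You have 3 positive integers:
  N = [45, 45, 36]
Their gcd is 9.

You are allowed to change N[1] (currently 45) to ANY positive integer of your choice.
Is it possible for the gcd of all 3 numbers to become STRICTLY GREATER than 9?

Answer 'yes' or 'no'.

Current gcd = 9
gcd of all OTHER numbers (without N[1]=45): gcd([45, 36]) = 9
The new gcd after any change is gcd(9, new_value).
This can be at most 9.
Since 9 = old gcd 9, the gcd can only stay the same or decrease.

Answer: no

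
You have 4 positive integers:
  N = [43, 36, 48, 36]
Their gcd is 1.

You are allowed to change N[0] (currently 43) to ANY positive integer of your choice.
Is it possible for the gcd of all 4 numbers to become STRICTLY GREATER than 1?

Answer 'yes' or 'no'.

Answer: yes

Derivation:
Current gcd = 1
gcd of all OTHER numbers (without N[0]=43): gcd([36, 48, 36]) = 12
The new gcd after any change is gcd(12, new_value).
This can be at most 12.
Since 12 > old gcd 1, the gcd CAN increase (e.g., set N[0] = 12).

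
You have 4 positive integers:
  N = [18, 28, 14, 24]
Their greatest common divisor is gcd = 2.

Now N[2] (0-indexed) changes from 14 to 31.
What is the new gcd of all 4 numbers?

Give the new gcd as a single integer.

Answer: 1

Derivation:
Numbers: [18, 28, 14, 24], gcd = 2
Change: index 2, 14 -> 31
gcd of the OTHER numbers (without index 2): gcd([18, 28, 24]) = 2
New gcd = gcd(g_others, new_val) = gcd(2, 31) = 1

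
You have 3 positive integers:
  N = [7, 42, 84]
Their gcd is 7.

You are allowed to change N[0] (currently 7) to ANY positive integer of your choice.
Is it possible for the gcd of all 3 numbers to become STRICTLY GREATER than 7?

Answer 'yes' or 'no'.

Current gcd = 7
gcd of all OTHER numbers (without N[0]=7): gcd([42, 84]) = 42
The new gcd after any change is gcd(42, new_value).
This can be at most 42.
Since 42 > old gcd 7, the gcd CAN increase (e.g., set N[0] = 42).

Answer: yes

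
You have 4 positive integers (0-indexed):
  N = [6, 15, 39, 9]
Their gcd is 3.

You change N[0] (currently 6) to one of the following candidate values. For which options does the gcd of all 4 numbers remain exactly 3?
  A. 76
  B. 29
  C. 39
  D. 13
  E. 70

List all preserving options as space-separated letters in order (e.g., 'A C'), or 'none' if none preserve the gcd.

Answer: C

Derivation:
Old gcd = 3; gcd of others (without N[0]) = 3
New gcd for candidate v: gcd(3, v). Preserves old gcd iff gcd(3, v) = 3.
  Option A: v=76, gcd(3,76)=1 -> changes
  Option B: v=29, gcd(3,29)=1 -> changes
  Option C: v=39, gcd(3,39)=3 -> preserves
  Option D: v=13, gcd(3,13)=1 -> changes
  Option E: v=70, gcd(3,70)=1 -> changes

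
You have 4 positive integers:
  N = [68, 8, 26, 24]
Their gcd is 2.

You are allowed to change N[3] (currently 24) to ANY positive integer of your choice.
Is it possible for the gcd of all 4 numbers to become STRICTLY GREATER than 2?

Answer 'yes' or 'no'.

Answer: no

Derivation:
Current gcd = 2
gcd of all OTHER numbers (without N[3]=24): gcd([68, 8, 26]) = 2
The new gcd after any change is gcd(2, new_value).
This can be at most 2.
Since 2 = old gcd 2, the gcd can only stay the same or decrease.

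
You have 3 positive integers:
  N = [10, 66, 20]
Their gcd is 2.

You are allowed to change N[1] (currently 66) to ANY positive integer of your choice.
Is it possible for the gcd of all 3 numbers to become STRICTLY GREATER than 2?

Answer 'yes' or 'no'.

Current gcd = 2
gcd of all OTHER numbers (without N[1]=66): gcd([10, 20]) = 10
The new gcd after any change is gcd(10, new_value).
This can be at most 10.
Since 10 > old gcd 2, the gcd CAN increase (e.g., set N[1] = 10).

Answer: yes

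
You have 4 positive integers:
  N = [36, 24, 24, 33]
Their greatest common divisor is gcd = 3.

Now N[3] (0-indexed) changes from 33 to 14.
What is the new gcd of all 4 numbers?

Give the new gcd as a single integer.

Answer: 2

Derivation:
Numbers: [36, 24, 24, 33], gcd = 3
Change: index 3, 33 -> 14
gcd of the OTHER numbers (without index 3): gcd([36, 24, 24]) = 12
New gcd = gcd(g_others, new_val) = gcd(12, 14) = 2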